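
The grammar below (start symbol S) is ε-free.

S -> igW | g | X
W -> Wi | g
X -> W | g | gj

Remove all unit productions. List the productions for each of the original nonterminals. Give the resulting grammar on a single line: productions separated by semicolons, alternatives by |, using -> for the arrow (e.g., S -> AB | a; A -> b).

Unit productions: S->X, X->W.
Unit pairs (A ⇒* B via units): (S,W), (S,X), (X,W).
S: inherits non-unit rules of {S, W, X} → Wi | g | gj | igW.
W: inherits non-unit rules of {W} → Wi | g.
X: inherits non-unit rules of {W, X} → Wi | g | gj.

S -> g | Wi | gj | igW; W -> g | Wi; X -> g | Wi | gj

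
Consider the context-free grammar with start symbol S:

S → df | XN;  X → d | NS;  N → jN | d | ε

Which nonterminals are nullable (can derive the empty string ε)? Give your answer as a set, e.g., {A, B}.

{N}

Directly nullable (have an ε-rule): {N}.
Not nullable: S, X — each has a terminal in every rule's right-hand side or depends on a non-nullable symbol.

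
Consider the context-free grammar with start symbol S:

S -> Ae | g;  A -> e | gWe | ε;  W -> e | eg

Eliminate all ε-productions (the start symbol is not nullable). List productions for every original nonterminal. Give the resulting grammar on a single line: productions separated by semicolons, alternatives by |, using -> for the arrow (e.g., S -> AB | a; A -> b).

S -> e | g | Ae; A -> e | gWe; W -> e | eg

Nullable set: {A}.
S -> Ae: A nullable, giving Ae | e.
Drop A -> ε.
Unchanged (no nullable symbols): S -> g; A -> e; A -> gWe; W -> e; W -> eg.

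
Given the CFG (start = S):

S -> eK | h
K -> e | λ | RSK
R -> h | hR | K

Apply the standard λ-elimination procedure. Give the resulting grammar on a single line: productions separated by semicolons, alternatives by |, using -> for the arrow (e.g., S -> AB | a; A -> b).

S -> e | h | eK; K -> S | e | RS | SK | RSK; R -> K | h | hR

Nullable set: {K, R}.
S -> eK: K nullable, giving e | eK.
Drop K -> λ.
K -> RSK: R, K nullable, giving RS | RSK | S | SK.
R -> K: K nullable, giving K.
R -> hR: R nullable, giving h | hR.
Unchanged (no nullable symbols): S -> h; K -> e; R -> h.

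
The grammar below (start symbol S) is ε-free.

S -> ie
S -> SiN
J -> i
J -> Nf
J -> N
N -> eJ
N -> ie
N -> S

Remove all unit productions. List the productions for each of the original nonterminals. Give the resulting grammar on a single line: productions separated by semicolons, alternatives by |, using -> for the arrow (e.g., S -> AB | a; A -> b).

S -> ie | SiN; J -> i | Nf | eJ | ie | SiN; N -> eJ | ie | SiN

Unit productions: J->N, N->S.
Unit pairs (A ⇒* B via units): (J,N), (J,S), (N,S).
S: inherits non-unit rules of {S} → SiN | ie.
J: inherits non-unit rules of {J, N, S} → Nf | SiN | eJ | i | ie.
N: inherits non-unit rules of {N, S} → SiN | eJ | ie.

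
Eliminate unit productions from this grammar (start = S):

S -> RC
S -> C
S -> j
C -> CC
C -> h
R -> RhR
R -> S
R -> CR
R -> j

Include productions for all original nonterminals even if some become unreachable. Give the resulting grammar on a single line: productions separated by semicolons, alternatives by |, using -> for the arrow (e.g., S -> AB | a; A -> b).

S -> h | j | CC | RC; C -> h | CC; R -> h | j | CC | CR | RC | RhR

Unit productions: R->S, S->C.
Unit pairs (A ⇒* B via units): (R,C), (R,S), (S,C).
S: inherits non-unit rules of {C, S} → CC | RC | h | j.
C: inherits non-unit rules of {C} → CC | h.
R: inherits non-unit rules of {C, R, S} → CC | CR | RC | RhR | h | j.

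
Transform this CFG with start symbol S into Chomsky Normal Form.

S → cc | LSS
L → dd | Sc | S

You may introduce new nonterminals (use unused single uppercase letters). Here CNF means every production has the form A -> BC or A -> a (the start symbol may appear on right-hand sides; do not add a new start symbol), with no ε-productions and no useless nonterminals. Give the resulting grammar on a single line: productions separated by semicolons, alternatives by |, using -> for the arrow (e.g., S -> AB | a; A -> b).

S -> AA | LD; A -> c; B -> d; C -> SS; D -> SS; L -> AA | BB | LC | SA

No ε-productions.
After unit-elimination: S -> cc | LSS; L -> Sc | cc | dd | LSS.
TERM: introduce A -> c, B -> d and substitute in every rule of length ≥2.
BIN: L -> LSS becomes L -> LC, C -> SS; S -> LSS becomes S -> LD, D -> SS.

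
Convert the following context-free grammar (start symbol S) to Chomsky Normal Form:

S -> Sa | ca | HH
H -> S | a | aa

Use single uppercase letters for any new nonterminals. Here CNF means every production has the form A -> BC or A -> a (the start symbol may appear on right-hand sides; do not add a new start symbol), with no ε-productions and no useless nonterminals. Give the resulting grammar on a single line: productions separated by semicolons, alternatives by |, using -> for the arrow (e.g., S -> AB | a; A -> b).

S -> BA | HH | SA; A -> a; B -> c; H -> a | AA | BA | HH | SA

No ε-productions.
After unit-elimination: S -> HH | Sa | ca; H -> a | HH | Sa | aa | ca.
TERM: introduce A -> a, B -> c and substitute in every rule of length ≥2.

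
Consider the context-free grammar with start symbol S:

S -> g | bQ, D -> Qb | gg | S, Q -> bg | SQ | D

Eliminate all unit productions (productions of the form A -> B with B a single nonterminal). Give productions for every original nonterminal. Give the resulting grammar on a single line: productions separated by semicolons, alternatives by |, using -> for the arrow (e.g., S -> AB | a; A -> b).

S -> g | bQ; D -> g | Qb | bQ | gg; Q -> g | Qb | SQ | bQ | bg | gg

Unit productions: D->S, Q->D.
Unit pairs (A ⇒* B via units): (D,S), (Q,D), (Q,S).
S: inherits non-unit rules of {S} → bQ | g.
D: inherits non-unit rules of {D, S} → Qb | bQ | g | gg.
Q: inherits non-unit rules of {D, Q, S} → Qb | SQ | bQ | bg | g | gg.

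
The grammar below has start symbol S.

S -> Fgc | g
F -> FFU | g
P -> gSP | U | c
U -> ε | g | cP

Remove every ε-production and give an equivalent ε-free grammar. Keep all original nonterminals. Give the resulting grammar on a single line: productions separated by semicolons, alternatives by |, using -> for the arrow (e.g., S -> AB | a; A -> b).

S -> g | Fgc; F -> g | FF | FFU; P -> U | c | gS | gSP; U -> c | g | cP

Nullable set: {P, U}.
F -> FFU: U nullable, giving FF | FFU.
P -> U: U nullable, giving U.
P -> gSP: P nullable, giving gS | gSP.
Drop U -> ε.
U -> cP: P nullable, giving c | cP.
Unchanged (no nullable symbols): S -> Fgc; S -> g; F -> g; P -> c; U -> g.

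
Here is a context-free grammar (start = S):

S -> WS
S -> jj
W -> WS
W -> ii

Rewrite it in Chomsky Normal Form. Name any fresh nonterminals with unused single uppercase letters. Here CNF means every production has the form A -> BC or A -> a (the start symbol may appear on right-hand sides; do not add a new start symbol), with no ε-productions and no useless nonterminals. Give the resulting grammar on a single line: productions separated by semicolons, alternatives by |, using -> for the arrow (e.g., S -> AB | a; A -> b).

No ε-productions.
No unit productions to eliminate.
TERM: introduce B -> i, A -> j and substitute in every rule of length ≥2.

S -> AA | WS; A -> j; B -> i; W -> BB | WS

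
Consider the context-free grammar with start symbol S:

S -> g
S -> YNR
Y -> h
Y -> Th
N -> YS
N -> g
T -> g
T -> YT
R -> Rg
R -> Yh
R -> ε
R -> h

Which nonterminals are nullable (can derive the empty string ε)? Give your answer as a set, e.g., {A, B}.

{R}

Directly nullable (have an ε-rule): {R}.
Not nullable: N, S, T, Y — each has a terminal in every rule's right-hand side or depends on a non-nullable symbol.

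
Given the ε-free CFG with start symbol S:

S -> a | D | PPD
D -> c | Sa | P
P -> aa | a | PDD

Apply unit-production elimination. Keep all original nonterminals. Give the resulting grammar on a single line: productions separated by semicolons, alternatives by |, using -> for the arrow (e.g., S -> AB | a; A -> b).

S -> a | c | Sa | aa | PDD | PPD; D -> a | c | Sa | aa | PDD; P -> a | aa | PDD

Unit productions: D->P, S->D.
Unit pairs (A ⇒* B via units): (D,P), (S,D), (S,P).
S: inherits non-unit rules of {D, P, S} → PDD | PPD | Sa | a | aa | c.
D: inherits non-unit rules of {D, P} → PDD | Sa | a | aa | c.
P: inherits non-unit rules of {P} → PDD | a | aa.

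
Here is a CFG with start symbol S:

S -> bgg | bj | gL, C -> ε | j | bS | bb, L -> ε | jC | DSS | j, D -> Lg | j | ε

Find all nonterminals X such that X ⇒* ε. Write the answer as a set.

Directly nullable (have an ε-rule): {C, D, L}.
Not nullable: S — each has a terminal in every rule's right-hand side or depends on a non-nullable symbol.

{C, D, L}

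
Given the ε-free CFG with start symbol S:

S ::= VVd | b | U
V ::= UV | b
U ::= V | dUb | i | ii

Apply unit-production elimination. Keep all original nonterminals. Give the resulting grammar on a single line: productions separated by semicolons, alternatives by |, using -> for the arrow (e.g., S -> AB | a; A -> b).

S -> b | i | UV | ii | VVd | dUb; U -> b | i | UV | ii | dUb; V -> b | UV

Unit productions: S->U, U->V.
Unit pairs (A ⇒* B via units): (S,U), (S,V), (U,V).
S: inherits non-unit rules of {S, U, V} → UV | VVd | b | dUb | i | ii.
U: inherits non-unit rules of {U, V} → UV | b | dUb | i | ii.
V: inherits non-unit rules of {V} → UV | b.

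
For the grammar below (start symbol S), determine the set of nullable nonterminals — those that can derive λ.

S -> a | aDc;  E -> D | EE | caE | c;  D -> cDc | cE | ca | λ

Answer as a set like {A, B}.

{D, E}

Directly nullable (have an ε-rule): {D}.
E is nullable via E -> D (every symbol on the right is already known nullable).
Not nullable: S — each has a terminal in every rule's right-hand side or depends on a non-nullable symbol.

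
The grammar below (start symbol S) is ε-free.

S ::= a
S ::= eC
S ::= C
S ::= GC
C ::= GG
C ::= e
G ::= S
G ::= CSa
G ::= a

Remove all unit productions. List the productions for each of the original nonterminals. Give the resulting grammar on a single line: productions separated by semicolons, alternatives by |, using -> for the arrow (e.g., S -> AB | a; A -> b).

Unit productions: G->S, S->C.
Unit pairs (A ⇒* B via units): (G,C), (G,S), (S,C).
S: inherits non-unit rules of {C, S} → GC | GG | a | e | eC.
C: inherits non-unit rules of {C} → GG | e.
G: inherits non-unit rules of {C, G, S} → CSa | GC | GG | a | e | eC.

S -> a | e | GC | GG | eC; C -> e | GG; G -> a | e | GC | GG | eC | CSa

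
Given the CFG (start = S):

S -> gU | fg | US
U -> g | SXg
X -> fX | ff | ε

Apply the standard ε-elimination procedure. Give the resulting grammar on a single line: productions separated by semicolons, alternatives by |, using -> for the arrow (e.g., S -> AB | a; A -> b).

S -> US | fg | gU; U -> g | Sg | SXg; X -> f | fX | ff

Nullable set: {X}.
U -> SXg: X nullable, giving SXg | Sg.
Drop X -> ε.
X -> fX: X nullable, giving f | fX.
Unchanged (no nullable symbols): S -> US; S -> fg; S -> gU; U -> g; X -> ff.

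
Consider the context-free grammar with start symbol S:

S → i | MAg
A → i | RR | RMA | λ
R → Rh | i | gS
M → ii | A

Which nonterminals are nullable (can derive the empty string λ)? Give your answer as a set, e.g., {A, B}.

{A, M}

Directly nullable (have an ε-rule): {A}.
M is nullable via M -> A (every symbol on the right is already known nullable).
Not nullable: R, S — each has a terminal in every rule's right-hand side or depends on a non-nullable symbol.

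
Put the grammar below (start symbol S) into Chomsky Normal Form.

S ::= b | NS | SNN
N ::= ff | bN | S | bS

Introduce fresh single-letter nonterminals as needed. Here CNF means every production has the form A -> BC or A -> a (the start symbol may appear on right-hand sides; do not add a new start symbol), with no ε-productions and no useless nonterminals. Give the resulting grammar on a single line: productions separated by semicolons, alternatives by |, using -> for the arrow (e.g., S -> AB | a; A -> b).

S -> b | NS | SD; A -> b; B -> f; C -> NN; D -> NN; N -> b | AN | AS | BB | NS | SC

No ε-productions.
After unit-elimination: S -> b | NS | SNN; N -> b | NS | bN | bS | ff | SNN.
TERM: introduce A -> b, B -> f and substitute in every rule of length ≥2.
BIN: N -> SNN becomes N -> SC, C -> NN; S -> SNN becomes S -> SD, D -> NN.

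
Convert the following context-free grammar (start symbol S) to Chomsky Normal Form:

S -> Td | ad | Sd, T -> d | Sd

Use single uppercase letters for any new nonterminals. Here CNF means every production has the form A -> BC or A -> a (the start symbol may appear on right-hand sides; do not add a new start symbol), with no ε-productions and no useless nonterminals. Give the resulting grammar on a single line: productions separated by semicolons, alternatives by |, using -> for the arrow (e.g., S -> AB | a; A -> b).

S -> BA | SA | TA; A -> d; B -> a; T -> d | SA

No ε-productions.
No unit productions to eliminate.
TERM: introduce B -> a, A -> d and substitute in every rule of length ≥2.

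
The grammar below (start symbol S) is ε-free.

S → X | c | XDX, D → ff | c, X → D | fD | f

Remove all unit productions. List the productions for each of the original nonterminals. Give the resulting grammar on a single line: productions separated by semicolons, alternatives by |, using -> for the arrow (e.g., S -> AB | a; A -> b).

Unit productions: S->X, X->D.
Unit pairs (A ⇒* B via units): (S,D), (S,X), (X,D).
S: inherits non-unit rules of {D, S, X} → XDX | c | f | fD | ff.
D: inherits non-unit rules of {D} → c | ff.
X: inherits non-unit rules of {D, X} → c | f | fD | ff.

S -> c | f | fD | ff | XDX; D -> c | ff; X -> c | f | fD | ff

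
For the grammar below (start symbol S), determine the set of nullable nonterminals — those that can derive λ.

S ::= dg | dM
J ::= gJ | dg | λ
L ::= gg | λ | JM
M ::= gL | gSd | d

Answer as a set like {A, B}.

{J, L}

Directly nullable (have an ε-rule): {J, L}.
Not nullable: M, S — each has a terminal in every rule's right-hand side or depends on a non-nullable symbol.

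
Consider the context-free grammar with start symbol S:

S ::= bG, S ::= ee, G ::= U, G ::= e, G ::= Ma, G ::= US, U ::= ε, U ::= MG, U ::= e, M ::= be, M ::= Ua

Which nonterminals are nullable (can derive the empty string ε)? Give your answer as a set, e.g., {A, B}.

{G, U}

Directly nullable (have an ε-rule): {U}.
G is nullable via G -> U (every symbol on the right is already known nullable).
Not nullable: M, S — each has a terminal in every rule's right-hand side or depends on a non-nullable symbol.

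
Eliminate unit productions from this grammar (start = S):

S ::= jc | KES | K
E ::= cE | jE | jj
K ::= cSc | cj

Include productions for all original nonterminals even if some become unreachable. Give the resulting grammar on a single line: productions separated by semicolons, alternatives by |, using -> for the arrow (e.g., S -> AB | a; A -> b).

S -> cj | jc | KES | cSc; E -> cE | jE | jj; K -> cj | cSc

Unit productions: S->K.
Unit pairs (A ⇒* B via units): (S,K).
S: inherits non-unit rules of {K, S} → KES | cSc | cj | jc.
E: inherits non-unit rules of {E} → cE | jE | jj.
K: inherits non-unit rules of {K} → cSc | cj.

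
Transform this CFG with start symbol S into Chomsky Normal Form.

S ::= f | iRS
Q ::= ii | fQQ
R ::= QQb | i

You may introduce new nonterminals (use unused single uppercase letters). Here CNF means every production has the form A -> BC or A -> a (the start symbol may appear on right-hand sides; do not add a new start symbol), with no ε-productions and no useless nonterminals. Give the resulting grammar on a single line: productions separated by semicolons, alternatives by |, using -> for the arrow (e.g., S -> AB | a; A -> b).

S -> f | BF; A -> f; B -> i; C -> b; D -> QQ; E -> QC; F -> RS; Q -> AD | BB; R -> i | QE

No ε-productions.
No unit productions to eliminate.
TERM: introduce C -> b, A -> f, B -> i and substitute in every rule of length ≥2.
BIN: Q -> AQQ becomes Q -> AD, D -> QQ; R -> QQC becomes R -> QE, E -> QC; S -> BRS becomes S -> BF, F -> RS.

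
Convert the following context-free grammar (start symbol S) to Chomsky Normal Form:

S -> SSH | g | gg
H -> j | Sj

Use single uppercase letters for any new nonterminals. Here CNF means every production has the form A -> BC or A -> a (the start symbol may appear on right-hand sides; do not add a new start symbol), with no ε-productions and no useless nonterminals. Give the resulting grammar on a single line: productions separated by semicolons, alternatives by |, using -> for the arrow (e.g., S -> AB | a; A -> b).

S -> g | BB | SC; A -> j; B -> g; C -> SH; H -> j | SA

No ε-productions.
No unit productions to eliminate.
TERM: introduce B -> g, A -> j and substitute in every rule of length ≥2.
BIN: S -> SSH becomes S -> SC, C -> SH.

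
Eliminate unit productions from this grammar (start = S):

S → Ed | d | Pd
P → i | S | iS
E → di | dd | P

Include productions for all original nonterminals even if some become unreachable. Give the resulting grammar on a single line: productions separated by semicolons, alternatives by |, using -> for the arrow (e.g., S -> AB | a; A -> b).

S -> d | Ed | Pd; E -> d | i | Ed | Pd | dd | di | iS; P -> d | i | Ed | Pd | iS

Unit productions: E->P, P->S.
Unit pairs (A ⇒* B via units): (E,P), (E,S), (P,S).
S: inherits non-unit rules of {S} → Ed | Pd | d.
E: inherits non-unit rules of {E, P, S} → Ed | Pd | d | dd | di | i | iS.
P: inherits non-unit rules of {P, S} → Ed | Pd | d | i | iS.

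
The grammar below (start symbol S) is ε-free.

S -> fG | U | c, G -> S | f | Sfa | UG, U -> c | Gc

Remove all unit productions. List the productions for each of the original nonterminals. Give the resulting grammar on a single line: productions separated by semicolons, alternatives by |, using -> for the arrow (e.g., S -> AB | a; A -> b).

S -> c | Gc | fG; G -> c | f | Gc | UG | fG | Sfa; U -> c | Gc

Unit productions: G->S, S->U.
Unit pairs (A ⇒* B via units): (G,S), (G,U), (S,U).
S: inherits non-unit rules of {S, U} → Gc | c | fG.
G: inherits non-unit rules of {G, S, U} → Gc | Sfa | UG | c | f | fG.
U: inherits non-unit rules of {U} → Gc | c.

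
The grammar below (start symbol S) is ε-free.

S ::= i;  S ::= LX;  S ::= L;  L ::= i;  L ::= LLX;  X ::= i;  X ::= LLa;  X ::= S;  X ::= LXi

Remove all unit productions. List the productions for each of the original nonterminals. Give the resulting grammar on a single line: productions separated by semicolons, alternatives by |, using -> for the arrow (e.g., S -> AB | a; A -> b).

S -> i | LX | LLX; L -> i | LLX; X -> i | LX | LLX | LLa | LXi

Unit productions: S->L, X->S.
Unit pairs (A ⇒* B via units): (S,L), (X,L), (X,S).
S: inherits non-unit rules of {L, S} → LLX | LX | i.
L: inherits non-unit rules of {L} → LLX | i.
X: inherits non-unit rules of {L, S, X} → LLX | LLa | LX | LXi | i.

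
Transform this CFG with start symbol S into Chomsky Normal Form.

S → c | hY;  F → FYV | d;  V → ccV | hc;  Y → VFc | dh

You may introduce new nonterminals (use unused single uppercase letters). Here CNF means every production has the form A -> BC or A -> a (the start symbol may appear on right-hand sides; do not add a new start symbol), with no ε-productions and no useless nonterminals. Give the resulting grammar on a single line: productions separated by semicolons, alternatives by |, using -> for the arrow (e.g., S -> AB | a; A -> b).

No ε-productions.
No unit productions to eliminate.
TERM: introduce B -> c, C -> d, A -> h and substitute in every rule of length ≥2.
BIN: F -> FYV becomes F -> FD, D -> YV; V -> BBV becomes V -> BE, E -> BV; Y -> VFB becomes Y -> VG, G -> FB.

S -> c | AY; A -> h; B -> c; C -> d; D -> YV; E -> BV; F -> d | FD; G -> FB; V -> AB | BE; Y -> CA | VG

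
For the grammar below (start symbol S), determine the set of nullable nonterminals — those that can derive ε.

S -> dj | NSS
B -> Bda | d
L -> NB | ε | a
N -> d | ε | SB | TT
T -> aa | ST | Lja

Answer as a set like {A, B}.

{L, N}

Directly nullable (have an ε-rule): {L, N}.
Not nullable: B, S, T — each has a terminal in every rule's right-hand side or depends on a non-nullable symbol.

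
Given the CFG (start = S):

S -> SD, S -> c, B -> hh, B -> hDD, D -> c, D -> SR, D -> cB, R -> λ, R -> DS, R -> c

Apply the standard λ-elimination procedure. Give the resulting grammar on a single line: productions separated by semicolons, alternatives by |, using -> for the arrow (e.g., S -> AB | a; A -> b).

S -> c | SD; B -> hh | hDD; D -> S | c | SR | cB; R -> c | DS

Nullable set: {R}.
D -> SR: R nullable, giving S | SR.
Drop R -> λ.
Unchanged (no nullable symbols): S -> SD; S -> c; B -> hDD; B -> hh; D -> c; D -> cB; R -> DS; R -> c.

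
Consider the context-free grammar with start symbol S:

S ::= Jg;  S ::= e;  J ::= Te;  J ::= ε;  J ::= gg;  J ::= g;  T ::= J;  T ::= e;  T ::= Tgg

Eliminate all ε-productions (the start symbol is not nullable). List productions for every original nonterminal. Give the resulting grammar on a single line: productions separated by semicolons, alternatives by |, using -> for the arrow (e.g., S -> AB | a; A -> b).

Nullable set: {J, T}.
S -> Jg: J nullable, giving Jg | g.
Drop J -> ε.
J -> Te: T nullable, giving Te | e.
T -> J: J nullable, giving J.
T -> Tgg: T nullable, giving Tgg | gg.
Unchanged (no nullable symbols): S -> e; J -> g; J -> gg; T -> e.

S -> e | g | Jg; J -> e | g | Te | gg; T -> J | e | gg | Tgg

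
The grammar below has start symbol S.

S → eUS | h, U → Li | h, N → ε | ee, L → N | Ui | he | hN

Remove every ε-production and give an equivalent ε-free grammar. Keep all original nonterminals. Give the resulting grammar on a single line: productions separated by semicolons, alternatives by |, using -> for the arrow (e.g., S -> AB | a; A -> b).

S -> h | eUS; L -> N | h | Ui | hN | he; N -> ee; U -> h | i | Li

Nullable set: {L, N}.
L -> N: N nullable, giving N.
L -> hN: N nullable, giving h | hN.
Drop N -> ε.
U -> Li: L nullable, giving Li | i.
Unchanged (no nullable symbols): S -> eUS; S -> h; L -> Ui; L -> he; N -> ee; U -> h.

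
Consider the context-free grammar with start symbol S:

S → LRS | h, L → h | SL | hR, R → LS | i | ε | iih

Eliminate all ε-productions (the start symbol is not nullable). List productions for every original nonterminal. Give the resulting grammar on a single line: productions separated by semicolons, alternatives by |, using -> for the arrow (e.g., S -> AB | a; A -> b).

S -> h | LS | LRS; L -> h | SL | hR; R -> i | LS | iih

Nullable set: {R}.
S -> LRS: R nullable, giving LRS | LS.
L -> hR: R nullable, giving h | hR.
Drop R -> ε.
Unchanged (no nullable symbols): S -> h; L -> SL; L -> h; R -> LS; R -> i; R -> iih.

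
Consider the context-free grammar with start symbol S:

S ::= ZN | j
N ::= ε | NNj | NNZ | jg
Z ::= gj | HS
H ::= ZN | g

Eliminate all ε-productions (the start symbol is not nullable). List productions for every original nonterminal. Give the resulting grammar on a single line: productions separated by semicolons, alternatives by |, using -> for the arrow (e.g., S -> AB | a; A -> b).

S -> Z | j | ZN; H -> Z | g | ZN; N -> Z | j | NZ | Nj | jg | NNZ | NNj; Z -> HS | gj

Nullable set: {N}.
S -> ZN: N nullable, giving Z | ZN.
H -> ZN: N nullable, giving Z | ZN.
Drop N -> ε.
N -> NNZ: N, N nullable, giving NNZ | NZ | Z.
N -> NNj: N, N nullable, giving NNj | Nj | j.
Unchanged (no nullable symbols): S -> j; H -> g; N -> jg; Z -> HS; Z -> gj.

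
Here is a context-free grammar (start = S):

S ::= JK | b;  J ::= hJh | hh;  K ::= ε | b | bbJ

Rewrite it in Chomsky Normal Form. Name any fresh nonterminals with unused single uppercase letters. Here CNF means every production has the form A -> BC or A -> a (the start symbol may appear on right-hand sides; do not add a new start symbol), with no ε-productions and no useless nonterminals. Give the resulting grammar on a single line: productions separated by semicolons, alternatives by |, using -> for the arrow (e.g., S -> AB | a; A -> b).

S -> b | AA | AE | JK; A -> h; B -> b; C -> JA; D -> BJ; E -> JA; J -> AA | AC; K -> b | BD

Nullable: {K}; after ε-elimination: S -> J | b | JK; J -> hh | hJh; K -> b | bbJ.
After unit-elimination: S -> b | JK | hh | hJh; J -> hh | hJh; K -> b | bbJ.
TERM: introduce B -> b, A -> h and substitute in every rule of length ≥2.
BIN: J -> AJA becomes J -> AC, C -> JA; K -> BBJ becomes K -> BD, D -> BJ; S -> AJA becomes S -> AE, E -> JA.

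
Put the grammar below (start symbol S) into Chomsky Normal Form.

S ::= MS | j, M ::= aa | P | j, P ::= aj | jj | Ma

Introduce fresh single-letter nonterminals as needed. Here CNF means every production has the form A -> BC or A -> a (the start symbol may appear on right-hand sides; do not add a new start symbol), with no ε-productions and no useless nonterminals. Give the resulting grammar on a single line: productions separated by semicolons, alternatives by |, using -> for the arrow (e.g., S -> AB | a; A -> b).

S -> j | MS; A -> a; B -> j; M -> j | AA | AB | BB | MA

No ε-productions.
After unit-elimination: S -> j | MS; M -> j | Ma | aa | aj | jj; P -> Ma | aj | jj.
TERM: introduce A -> a, B -> j and substitute in every rule of length ≥2.
Drop unreachable/unproductive: P.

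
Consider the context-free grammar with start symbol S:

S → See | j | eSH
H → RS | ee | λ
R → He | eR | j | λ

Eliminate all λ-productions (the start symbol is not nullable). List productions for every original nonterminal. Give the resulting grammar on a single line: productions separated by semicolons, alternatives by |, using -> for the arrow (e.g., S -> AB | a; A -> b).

Nullable set: {H, R}.
S -> eSH: H nullable, giving eS | eSH.
Drop H -> λ.
H -> RS: R nullable, giving RS | S.
Drop R -> λ.
R -> He: H nullable, giving He | e.
R -> eR: R nullable, giving e | eR.
Unchanged (no nullable symbols): S -> See; S -> j; H -> ee; R -> j.

S -> j | eS | See | eSH; H -> S | RS | ee; R -> e | j | He | eR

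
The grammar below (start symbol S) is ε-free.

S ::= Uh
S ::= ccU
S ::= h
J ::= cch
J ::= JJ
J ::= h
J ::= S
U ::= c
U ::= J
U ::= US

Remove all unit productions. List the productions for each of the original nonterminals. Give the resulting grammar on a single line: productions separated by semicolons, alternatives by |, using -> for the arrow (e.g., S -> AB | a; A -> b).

Unit productions: J->S, U->J.
Unit pairs (A ⇒* B via units): (J,S), (U,J), (U,S).
S: inherits non-unit rules of {S} → Uh | ccU | h.
J: inherits non-unit rules of {J, S} → JJ | Uh | ccU | cch | h.
U: inherits non-unit rules of {J, S, U} → JJ | US | Uh | c | ccU | cch | h.

S -> h | Uh | ccU; J -> h | JJ | Uh | ccU | cch; U -> c | h | JJ | US | Uh | ccU | cch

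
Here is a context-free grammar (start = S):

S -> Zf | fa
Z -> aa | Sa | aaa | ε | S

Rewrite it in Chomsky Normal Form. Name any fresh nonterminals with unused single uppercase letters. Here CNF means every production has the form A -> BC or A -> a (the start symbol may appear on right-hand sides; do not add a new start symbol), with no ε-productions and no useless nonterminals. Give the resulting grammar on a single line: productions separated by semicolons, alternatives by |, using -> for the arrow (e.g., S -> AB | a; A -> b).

S -> f | AB | ZA; A -> f; B -> a; C -> BB; Z -> f | AB | BB | BC | SB | ZA

Nullable: {Z}; after ε-elimination: S -> f | Zf | fa; Z -> S | Sa | aa | aaa.
After unit-elimination: S -> f | Zf | fa; Z -> f | Sa | Zf | aa | fa | aaa.
TERM: introduce B -> a, A -> f and substitute in every rule of length ≥2.
BIN: Z -> BBB becomes Z -> BC, C -> BB.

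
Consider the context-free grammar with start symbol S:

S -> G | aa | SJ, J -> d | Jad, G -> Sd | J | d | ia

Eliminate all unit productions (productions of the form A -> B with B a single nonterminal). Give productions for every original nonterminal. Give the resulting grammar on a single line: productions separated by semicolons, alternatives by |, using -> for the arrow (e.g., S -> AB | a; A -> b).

Unit productions: G->J, S->G.
Unit pairs (A ⇒* B via units): (G,J), (S,G), (S,J).
S: inherits non-unit rules of {G, J, S} → Jad | SJ | Sd | aa | d | ia.
G: inherits non-unit rules of {G, J} → Jad | Sd | d | ia.
J: inherits non-unit rules of {J} → Jad | d.

S -> d | SJ | Sd | aa | ia | Jad; G -> d | Sd | ia | Jad; J -> d | Jad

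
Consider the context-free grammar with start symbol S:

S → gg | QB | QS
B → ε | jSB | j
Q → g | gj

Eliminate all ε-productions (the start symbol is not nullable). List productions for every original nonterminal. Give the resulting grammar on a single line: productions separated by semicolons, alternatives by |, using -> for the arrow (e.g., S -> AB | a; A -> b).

S -> Q | QB | QS | gg; B -> j | jS | jSB; Q -> g | gj

Nullable set: {B}.
S -> QB: B nullable, giving Q | QB.
Drop B -> ε.
B -> jSB: B nullable, giving jS | jSB.
Unchanged (no nullable symbols): S -> QS; S -> gg; B -> j; Q -> g; Q -> gj.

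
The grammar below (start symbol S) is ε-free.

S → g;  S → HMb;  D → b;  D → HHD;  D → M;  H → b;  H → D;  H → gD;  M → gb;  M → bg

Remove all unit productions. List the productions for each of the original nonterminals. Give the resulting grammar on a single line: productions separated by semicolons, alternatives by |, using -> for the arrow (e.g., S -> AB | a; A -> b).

Unit productions: D->M, H->D.
Unit pairs (A ⇒* B via units): (D,M), (H,D), (H,M).
S: inherits non-unit rules of {S} → HMb | g.
D: inherits non-unit rules of {D, M} → HHD | b | bg | gb.
H: inherits non-unit rules of {D, H, M} → HHD | b | bg | gD | gb.
M: inherits non-unit rules of {M} → bg | gb.

S -> g | HMb; D -> b | bg | gb | HHD; H -> b | bg | gD | gb | HHD; M -> bg | gb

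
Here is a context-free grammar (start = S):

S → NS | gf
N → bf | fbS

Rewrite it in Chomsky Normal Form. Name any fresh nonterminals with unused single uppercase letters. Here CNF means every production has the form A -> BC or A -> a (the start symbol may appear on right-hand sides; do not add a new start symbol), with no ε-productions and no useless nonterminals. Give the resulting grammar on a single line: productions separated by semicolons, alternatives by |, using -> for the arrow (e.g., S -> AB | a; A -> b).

No ε-productions.
No unit productions to eliminate.
TERM: introduce A -> b, B -> f, C -> g and substitute in every rule of length ≥2.
BIN: N -> BAS becomes N -> BD, D -> AS.

S -> CB | NS; A -> b; B -> f; C -> g; D -> AS; N -> AB | BD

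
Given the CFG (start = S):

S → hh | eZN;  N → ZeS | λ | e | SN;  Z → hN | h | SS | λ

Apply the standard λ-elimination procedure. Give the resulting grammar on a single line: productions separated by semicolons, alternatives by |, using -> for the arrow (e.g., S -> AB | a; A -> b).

Nullable set: {N, Z}.
S -> eZN: Z, N nullable, giving e | eN | eZ | eZN.
Drop N -> λ.
N -> SN: N nullable, giving S | SN.
N -> ZeS: Z nullable, giving ZeS | eS.
Drop Z -> λ.
Z -> hN: N nullable, giving h | hN.
Unchanged (no nullable symbols): S -> hh; N -> e; Z -> SS; Z -> h.

S -> e | eN | eZ | hh | eZN; N -> S | e | SN | eS | ZeS; Z -> h | SS | hN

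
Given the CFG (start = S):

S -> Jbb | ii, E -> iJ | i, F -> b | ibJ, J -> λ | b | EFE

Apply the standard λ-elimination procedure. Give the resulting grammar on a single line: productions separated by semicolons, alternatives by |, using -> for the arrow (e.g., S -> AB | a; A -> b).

Nullable set: {J}.
S -> Jbb: J nullable, giving Jbb | bb.
E -> iJ: J nullable, giving i | iJ.
F -> ibJ: J nullable, giving ib | ibJ.
Drop J -> λ.
Unchanged (no nullable symbols): S -> ii; E -> i; F -> b; J -> EFE; J -> b.

S -> bb | ii | Jbb; E -> i | iJ; F -> b | ib | ibJ; J -> b | EFE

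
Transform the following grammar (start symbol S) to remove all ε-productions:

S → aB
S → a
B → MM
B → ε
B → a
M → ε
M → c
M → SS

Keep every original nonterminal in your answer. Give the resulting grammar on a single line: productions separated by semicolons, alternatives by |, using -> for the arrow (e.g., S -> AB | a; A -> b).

S -> a | aB; B -> M | a | MM; M -> c | SS

Nullable set: {B, M}.
S -> aB: B nullable, giving a | aB.
Drop B -> ε.
B -> MM: M, M nullable, giving M | MM.
Drop M -> ε.
Unchanged (no nullable symbols): S -> a; B -> a; M -> SS; M -> c.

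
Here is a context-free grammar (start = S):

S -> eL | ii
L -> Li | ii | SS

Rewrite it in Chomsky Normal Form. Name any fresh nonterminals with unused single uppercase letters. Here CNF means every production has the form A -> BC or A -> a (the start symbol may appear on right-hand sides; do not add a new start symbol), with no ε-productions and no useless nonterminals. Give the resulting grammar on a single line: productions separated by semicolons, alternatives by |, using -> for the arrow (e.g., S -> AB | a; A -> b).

No ε-productions.
No unit productions to eliminate.
TERM: introduce B -> e, A -> i and substitute in every rule of length ≥2.

S -> AA | BL; A -> i; B -> e; L -> AA | LA | SS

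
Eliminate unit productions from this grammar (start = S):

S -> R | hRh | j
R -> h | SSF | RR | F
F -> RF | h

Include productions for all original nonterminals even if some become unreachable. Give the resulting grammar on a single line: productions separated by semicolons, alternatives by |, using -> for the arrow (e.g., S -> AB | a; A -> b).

S -> h | j | RF | RR | SSF | hRh; F -> h | RF; R -> h | RF | RR | SSF

Unit productions: R->F, S->R.
Unit pairs (A ⇒* B via units): (R,F), (S,F), (S,R).
S: inherits non-unit rules of {F, R, S} → RF | RR | SSF | h | hRh | j.
F: inherits non-unit rules of {F} → RF | h.
R: inherits non-unit rules of {F, R} → RF | RR | SSF | h.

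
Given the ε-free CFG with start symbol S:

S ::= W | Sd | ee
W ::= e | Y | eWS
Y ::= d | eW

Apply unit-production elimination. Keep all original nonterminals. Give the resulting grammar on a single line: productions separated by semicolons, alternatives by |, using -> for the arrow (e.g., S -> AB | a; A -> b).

Unit productions: S->W, W->Y.
Unit pairs (A ⇒* B via units): (S,W), (S,Y), (W,Y).
S: inherits non-unit rules of {S, W, Y} → Sd | d | e | eW | eWS | ee.
W: inherits non-unit rules of {W, Y} → d | e | eW | eWS.
Y: inherits non-unit rules of {Y} → d | eW.

S -> d | e | Sd | eW | ee | eWS; W -> d | e | eW | eWS; Y -> d | eW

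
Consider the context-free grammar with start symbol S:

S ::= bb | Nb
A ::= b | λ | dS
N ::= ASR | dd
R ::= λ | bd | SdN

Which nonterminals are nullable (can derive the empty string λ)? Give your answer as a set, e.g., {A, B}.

{A, R}

Directly nullable (have an ε-rule): {A, R}.
Not nullable: N, S — each has a terminal in every rule's right-hand side or depends on a non-nullable symbol.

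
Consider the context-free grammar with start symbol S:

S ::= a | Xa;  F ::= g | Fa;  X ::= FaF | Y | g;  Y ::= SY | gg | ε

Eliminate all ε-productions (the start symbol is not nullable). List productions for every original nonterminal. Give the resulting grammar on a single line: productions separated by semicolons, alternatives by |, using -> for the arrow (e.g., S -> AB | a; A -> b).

Nullable set: {X, Y}.
S -> Xa: X nullable, giving Xa | a.
X -> Y: Y nullable, giving Y.
Drop Y -> ε.
Y -> SY: Y nullable, giving S | SY.
Unchanged (no nullable symbols): S -> a; F -> Fa; F -> g; X -> FaF; X -> g; Y -> gg.

S -> a | Xa; F -> g | Fa; X -> Y | g | FaF; Y -> S | SY | gg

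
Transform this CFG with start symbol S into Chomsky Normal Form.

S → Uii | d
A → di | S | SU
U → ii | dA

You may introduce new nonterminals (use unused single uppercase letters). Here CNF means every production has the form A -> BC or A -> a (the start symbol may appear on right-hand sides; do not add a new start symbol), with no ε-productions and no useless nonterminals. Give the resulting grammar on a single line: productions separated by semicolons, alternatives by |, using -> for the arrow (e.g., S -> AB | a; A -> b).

No ε-productions.
After unit-elimination: S -> d | Uii; A -> d | SU | di | Uii; U -> dA | ii.
TERM: introduce C -> d, B -> i and substitute in every rule of length ≥2.
BIN: A -> UBB becomes A -> UD, D -> BB; S -> UBB becomes S -> UE, E -> BB.

S -> d | UE; A -> d | CB | SU | UD; B -> i; C -> d; D -> BB; E -> BB; U -> BB | CA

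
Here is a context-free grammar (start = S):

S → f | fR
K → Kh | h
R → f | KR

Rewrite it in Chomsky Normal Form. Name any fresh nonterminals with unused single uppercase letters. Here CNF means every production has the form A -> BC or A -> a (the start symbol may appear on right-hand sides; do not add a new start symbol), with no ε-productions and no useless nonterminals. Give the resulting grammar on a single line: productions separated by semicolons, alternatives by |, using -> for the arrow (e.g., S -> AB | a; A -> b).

No ε-productions.
No unit productions to eliminate.
TERM: introduce B -> f, A -> h and substitute in every rule of length ≥2.

S -> f | BR; A -> h; B -> f; K -> h | KA; R -> f | KR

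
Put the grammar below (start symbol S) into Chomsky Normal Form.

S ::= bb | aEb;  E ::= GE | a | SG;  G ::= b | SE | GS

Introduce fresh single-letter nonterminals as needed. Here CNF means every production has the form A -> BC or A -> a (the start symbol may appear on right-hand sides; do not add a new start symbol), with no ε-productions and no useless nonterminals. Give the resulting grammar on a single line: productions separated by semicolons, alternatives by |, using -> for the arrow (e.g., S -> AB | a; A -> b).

No ε-productions.
No unit productions to eliminate.
TERM: introduce A -> a, B -> b and substitute in every rule of length ≥2.
BIN: S -> AEB becomes S -> AC, C -> EB.

S -> AC | BB; A -> a; B -> b; C -> EB; E -> a | GE | SG; G -> b | GS | SE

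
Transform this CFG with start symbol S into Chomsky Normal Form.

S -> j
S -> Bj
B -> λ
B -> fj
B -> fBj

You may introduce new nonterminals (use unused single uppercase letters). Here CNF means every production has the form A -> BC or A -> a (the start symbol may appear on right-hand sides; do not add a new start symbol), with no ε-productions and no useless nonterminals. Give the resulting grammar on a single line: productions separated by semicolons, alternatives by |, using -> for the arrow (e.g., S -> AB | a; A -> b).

Nullable: {B}; after ε-elimination: S -> j | Bj; B -> fj | fBj.
No unit productions to eliminate.
TERM: introduce A -> f, C -> j and substitute in every rule of length ≥2.
BIN: B -> ABC becomes B -> AD, D -> BC.

S -> j | BC; A -> f; B -> AC | AD; C -> j; D -> BC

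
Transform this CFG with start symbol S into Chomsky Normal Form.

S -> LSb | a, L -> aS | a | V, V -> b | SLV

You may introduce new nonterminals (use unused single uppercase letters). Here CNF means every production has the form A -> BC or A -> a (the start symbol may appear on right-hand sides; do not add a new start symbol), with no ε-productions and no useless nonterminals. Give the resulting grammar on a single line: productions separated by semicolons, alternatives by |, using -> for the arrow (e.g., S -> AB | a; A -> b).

No ε-productions.
After unit-elimination: S -> a | LSb; L -> a | b | aS | SLV; V -> b | SLV.
TERM: introduce A -> a, B -> b and substitute in every rule of length ≥2.
BIN: L -> SLV becomes L -> SC, C -> LV; S -> LSB becomes S -> LD, D -> SB; V -> SLV becomes V -> SE, E -> LV.

S -> a | LD; A -> a; B -> b; C -> LV; D -> SB; E -> LV; L -> a | b | AS | SC; V -> b | SE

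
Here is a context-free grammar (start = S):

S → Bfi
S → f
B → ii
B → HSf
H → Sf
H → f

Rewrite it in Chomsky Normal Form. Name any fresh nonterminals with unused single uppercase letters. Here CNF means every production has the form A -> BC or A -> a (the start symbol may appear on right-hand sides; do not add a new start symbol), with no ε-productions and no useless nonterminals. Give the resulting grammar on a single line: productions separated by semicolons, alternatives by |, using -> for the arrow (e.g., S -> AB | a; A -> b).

No ε-productions.
No unit productions to eliminate.
TERM: introduce A -> f, C -> i and substitute in every rule of length ≥2.
BIN: B -> HSA becomes B -> HD, D -> SA; S -> BAC becomes S -> BE, E -> AC.

S -> f | BE; A -> f; B -> CC | HD; C -> i; D -> SA; E -> AC; H -> f | SA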